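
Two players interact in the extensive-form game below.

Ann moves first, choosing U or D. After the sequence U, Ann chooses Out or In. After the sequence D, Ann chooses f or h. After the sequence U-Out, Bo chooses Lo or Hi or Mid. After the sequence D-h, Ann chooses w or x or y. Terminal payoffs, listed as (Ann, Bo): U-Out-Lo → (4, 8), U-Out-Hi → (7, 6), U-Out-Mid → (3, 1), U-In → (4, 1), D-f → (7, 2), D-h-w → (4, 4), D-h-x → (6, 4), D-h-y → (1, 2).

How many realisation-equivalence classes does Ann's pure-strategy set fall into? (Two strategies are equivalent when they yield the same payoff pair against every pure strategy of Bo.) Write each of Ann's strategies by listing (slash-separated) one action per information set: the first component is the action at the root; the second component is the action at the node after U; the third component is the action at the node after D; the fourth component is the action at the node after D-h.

6

Ann has 24 pure strategies: U/Out/f/w, U/Out/f/x, U/Out/f/y, U/Out/h/w, U/Out/h/x, U/Out/h/y, U/In/f/w, U/In/f/x, U/In/f/y, U/In/h/w, U/In/h/x, U/In/h/y, D/Out/f/w, D/Out/f/x, D/Out/f/y, D/Out/h/w, D/Out/h/x, D/Out/h/y, D/In/f/w, D/In/f/x, D/In/f/y, D/In/h/w, D/In/h/x, D/In/h/y. Columns: Lo, Hi, Mid.
{U/Out/f/w, U/Out/f/x, U/Out/f/y, U/Out/h/w, U/Out/h/x, U/Out/h/y} → row (4,8) (7,6) (3,1)
{U/In/f/w, U/In/f/x, U/In/f/y, U/In/h/w, U/In/h/x, U/In/h/y} → row (4,1) (4,1) (4,1)
{D/Out/f/w, D/Out/f/x, D/Out/f/y, D/In/f/w, D/In/f/x, D/In/f/y} → row (7,2) (7,2) (7,2)
{D/Out/h/w, D/In/h/w} → row (4,4) (4,4) (4,4)
{D/Out/h/x, D/In/h/x} → row (6,4) (6,4) (6,4)
{D/Out/h/y, D/In/h/y} → row (1,2) (1,2) (1,2)
That's 6 distinct rows out of 24 strategies.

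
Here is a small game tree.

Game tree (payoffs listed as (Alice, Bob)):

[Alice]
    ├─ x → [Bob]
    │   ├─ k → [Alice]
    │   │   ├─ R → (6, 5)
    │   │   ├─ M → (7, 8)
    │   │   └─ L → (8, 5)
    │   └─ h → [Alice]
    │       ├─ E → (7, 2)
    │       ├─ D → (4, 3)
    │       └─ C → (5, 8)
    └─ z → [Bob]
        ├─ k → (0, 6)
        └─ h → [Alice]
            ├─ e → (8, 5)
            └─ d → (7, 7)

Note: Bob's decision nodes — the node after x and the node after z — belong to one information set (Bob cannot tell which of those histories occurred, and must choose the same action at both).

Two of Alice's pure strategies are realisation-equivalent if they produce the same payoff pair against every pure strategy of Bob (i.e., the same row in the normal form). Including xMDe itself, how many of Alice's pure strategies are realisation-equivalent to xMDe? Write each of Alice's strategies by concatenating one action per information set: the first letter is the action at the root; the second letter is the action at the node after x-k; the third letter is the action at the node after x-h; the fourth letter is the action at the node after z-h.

Row for xMDe (columns k, h): (7,8) (4,3).
Under xMDe, Alice's choice at the node after z-h can never be reached regardless of what Bob does, so varying those choices leaves every outcome unchanged.
Holding the reachable choices fixed and varying the unreachable one freely already gives 2 equivalent strategies.
No other strategy reproduces this row, so those 2 are the full class: xMDe, xMDd.

2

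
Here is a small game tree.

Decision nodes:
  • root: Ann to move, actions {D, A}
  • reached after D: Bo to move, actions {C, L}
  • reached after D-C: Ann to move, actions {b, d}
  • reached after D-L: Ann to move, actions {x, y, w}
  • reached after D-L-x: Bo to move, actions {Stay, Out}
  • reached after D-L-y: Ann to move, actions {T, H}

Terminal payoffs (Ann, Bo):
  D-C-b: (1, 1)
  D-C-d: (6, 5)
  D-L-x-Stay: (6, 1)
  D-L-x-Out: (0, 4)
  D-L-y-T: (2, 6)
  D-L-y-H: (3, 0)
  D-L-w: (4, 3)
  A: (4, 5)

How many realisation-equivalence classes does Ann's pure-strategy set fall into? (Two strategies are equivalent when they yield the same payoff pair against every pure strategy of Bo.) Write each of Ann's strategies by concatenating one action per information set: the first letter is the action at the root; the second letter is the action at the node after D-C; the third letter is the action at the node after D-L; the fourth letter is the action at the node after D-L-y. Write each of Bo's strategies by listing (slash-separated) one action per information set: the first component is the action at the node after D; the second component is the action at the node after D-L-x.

Ann has 24 pure strategies: DbxT, DbxH, DbyT, DbyH, DbwT, DbwH, DdxT, DdxH, DdyT, DdyH, DdwT, DdwH, AbxT, AbxH, AbyT, AbyH, AbwT, AbwH, AdxT, AdxH, AdyT, AdyH, AdwT, AdwH. Columns: C/Stay, C/Out, L/Stay, L/Out.
{DbxT, DbxH} → row (1,1) (1,1) (6,1) (0,4)
{DbyT} → row (1,1) (1,1) (2,6) (2,6)
{DbyH} → row (1,1) (1,1) (3,0) (3,0)
{DbwT, DbwH} → row (1,1) (1,1) (4,3) (4,3)
{DdxT, DdxH} → row (6,5) (6,5) (6,1) (0,4)
{DdyT} → row (6,5) (6,5) (2,6) (2,6)
{DdyH} → row (6,5) (6,5) (3,0) (3,0)
{DdwT, DdwH} → row (6,5) (6,5) (4,3) (4,3)
{AbxT, AbxH, AbyT, AbyH, AbwT, AbwH, AdxT, AdxH, AdyT, AdyH, AdwT, AdwH} → row (4,5) (4,5) (4,5) (4,5)
That's 9 distinct rows out of 24 strategies.

9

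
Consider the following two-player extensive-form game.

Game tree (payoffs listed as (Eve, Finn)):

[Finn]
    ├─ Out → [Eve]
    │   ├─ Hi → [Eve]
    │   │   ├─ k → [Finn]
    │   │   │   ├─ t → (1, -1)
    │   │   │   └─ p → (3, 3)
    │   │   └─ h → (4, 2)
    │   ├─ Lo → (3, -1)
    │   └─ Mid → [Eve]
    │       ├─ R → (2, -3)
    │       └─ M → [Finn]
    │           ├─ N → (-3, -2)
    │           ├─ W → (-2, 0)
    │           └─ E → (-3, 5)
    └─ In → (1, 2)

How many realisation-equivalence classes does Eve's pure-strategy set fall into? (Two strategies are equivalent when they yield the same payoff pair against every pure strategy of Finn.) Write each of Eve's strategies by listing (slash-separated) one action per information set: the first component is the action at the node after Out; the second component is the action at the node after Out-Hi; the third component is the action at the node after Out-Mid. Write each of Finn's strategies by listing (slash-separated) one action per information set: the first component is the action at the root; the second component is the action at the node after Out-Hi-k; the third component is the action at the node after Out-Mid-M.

Eve has 12 pure strategies: Hi/k/R, Hi/k/M, Hi/h/R, Hi/h/M, Lo/k/R, Lo/k/M, Lo/h/R, Lo/h/M, Mid/k/R, Mid/k/M, Mid/h/R, Mid/h/M. Columns: Out/t/N, Out/t/W, Out/t/E, Out/p/N, Out/p/W, Out/p/E, In/t/N, In/t/W, In/t/E, In/p/N, In/p/W, In/p/E.
{Hi/k/R, Hi/k/M} → row (1,-1) (1,-1) (1,-1) (3,3) (3,3) (3,3) (1,2) (1,2) (1,2) (1,2) (1,2) (1,2)
{Hi/h/R, Hi/h/M} → row (4,2) (4,2) (4,2) (4,2) (4,2) (4,2) (1,2) (1,2) (1,2) (1,2) (1,2) (1,2)
{Lo/k/R, Lo/k/M, Lo/h/R, Lo/h/M} → row (3,-1) (3,-1) (3,-1) (3,-1) (3,-1) (3,-1) (1,2) (1,2) (1,2) (1,2) (1,2) (1,2)
{Mid/k/R, Mid/h/R} → row (2,-3) (2,-3) (2,-3) (2,-3) (2,-3) (2,-3) (1,2) (1,2) (1,2) (1,2) (1,2) (1,2)
{Mid/k/M, Mid/h/M} → row (-3,-2) (-2,0) (-3,5) (-3,-2) (-2,0) (-3,5) (1,2) (1,2) (1,2) (1,2) (1,2) (1,2)
That's 5 distinct rows out of 12 strategies.

5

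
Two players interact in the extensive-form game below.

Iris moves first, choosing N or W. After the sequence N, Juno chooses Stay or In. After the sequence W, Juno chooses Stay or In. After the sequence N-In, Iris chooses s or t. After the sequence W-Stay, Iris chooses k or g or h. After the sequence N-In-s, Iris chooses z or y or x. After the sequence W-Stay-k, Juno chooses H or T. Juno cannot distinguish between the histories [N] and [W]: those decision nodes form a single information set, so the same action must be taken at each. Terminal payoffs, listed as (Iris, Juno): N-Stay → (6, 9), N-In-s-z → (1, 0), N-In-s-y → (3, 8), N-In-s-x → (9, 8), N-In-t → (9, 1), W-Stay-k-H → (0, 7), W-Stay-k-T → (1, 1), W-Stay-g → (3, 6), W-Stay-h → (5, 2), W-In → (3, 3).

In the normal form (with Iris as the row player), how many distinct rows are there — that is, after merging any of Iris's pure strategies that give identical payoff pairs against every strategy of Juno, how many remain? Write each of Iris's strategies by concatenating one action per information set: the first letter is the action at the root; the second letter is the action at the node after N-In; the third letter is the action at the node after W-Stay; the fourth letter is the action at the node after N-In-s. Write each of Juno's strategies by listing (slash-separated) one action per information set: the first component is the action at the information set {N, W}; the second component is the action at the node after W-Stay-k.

7

Iris has 36 pure strategies: Nskz, Nsky, Nskx, Nsgz, Nsgy, Nsgx, Nshz, Nshy, Nshx, Ntkz, Ntky, Ntkx, Ntgz, Ntgy, Ntgx, Nthz, Nthy, Nthx, Wskz, Wsky, Wskx, Wsgz, Wsgy, Wsgx, Wshz, Wshy, Wshx, Wtkz, Wtky, Wtkx, Wtgz, Wtgy, Wtgx, Wthz, Wthy, Wthx. Columns: Stay/H, Stay/T, In/H, In/T.
{Nskz, Nsgz, Nshz} → row (6,9) (6,9) (1,0) (1,0)
{Nsky, Nsgy, Nshy} → row (6,9) (6,9) (3,8) (3,8)
{Nskx, Nsgx, Nshx} → row (6,9) (6,9) (9,8) (9,8)
{Ntkz, Ntky, Ntkx, Ntgz, Ntgy, Ntgx, Nthz, Nthy, Nthx} → row (6,9) (6,9) (9,1) (9,1)
{Wskz, Wsky, Wskx, Wtkz, Wtky, Wtkx} → row (0,7) (1,1) (3,3) (3,3)
{Wsgz, Wsgy, Wsgx, Wtgz, Wtgy, Wtgx} → row (3,6) (3,6) (3,3) (3,3)
{Wshz, Wshy, Wshx, Wthz, Wthy, Wthx} → row (5,2) (5,2) (3,3) (3,3)
That's 7 distinct rows out of 36 strategies.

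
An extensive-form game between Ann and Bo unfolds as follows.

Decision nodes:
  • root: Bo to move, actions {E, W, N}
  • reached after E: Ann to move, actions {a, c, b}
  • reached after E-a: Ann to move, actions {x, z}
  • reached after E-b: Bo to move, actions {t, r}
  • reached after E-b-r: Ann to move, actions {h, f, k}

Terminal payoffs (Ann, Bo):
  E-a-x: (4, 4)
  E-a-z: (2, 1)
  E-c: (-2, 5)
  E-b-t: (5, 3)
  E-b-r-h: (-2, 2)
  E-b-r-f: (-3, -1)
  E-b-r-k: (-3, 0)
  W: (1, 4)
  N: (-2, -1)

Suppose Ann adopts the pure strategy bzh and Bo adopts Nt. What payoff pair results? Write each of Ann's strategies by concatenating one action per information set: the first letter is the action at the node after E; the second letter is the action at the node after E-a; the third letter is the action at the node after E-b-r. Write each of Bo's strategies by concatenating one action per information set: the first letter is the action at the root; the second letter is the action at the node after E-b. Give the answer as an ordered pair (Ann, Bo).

Trace the play path from the root:
  Bo plays N
→ terminal payoff (-2, -1).
(Ann's choice at the node after E is never reached on this path, so it doesn't affect the outcome.)

(-2, -1)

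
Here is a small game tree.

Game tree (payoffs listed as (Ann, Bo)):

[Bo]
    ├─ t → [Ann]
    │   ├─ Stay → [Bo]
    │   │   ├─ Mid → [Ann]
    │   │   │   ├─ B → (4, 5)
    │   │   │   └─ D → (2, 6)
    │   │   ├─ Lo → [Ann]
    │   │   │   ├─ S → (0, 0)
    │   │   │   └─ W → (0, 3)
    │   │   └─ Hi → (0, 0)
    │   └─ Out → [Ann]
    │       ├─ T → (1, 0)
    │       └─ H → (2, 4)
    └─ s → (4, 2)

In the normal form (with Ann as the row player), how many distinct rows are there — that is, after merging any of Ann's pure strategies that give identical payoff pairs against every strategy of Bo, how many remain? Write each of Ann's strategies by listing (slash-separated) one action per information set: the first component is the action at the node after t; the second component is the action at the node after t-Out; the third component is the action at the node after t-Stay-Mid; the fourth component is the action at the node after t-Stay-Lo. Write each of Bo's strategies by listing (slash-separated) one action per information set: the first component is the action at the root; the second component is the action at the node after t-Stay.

Ann has 16 pure strategies: Stay/T/B/S, Stay/T/B/W, Stay/T/D/S, Stay/T/D/W, Stay/H/B/S, Stay/H/B/W, Stay/H/D/S, Stay/H/D/W, Out/T/B/S, Out/T/B/W, Out/T/D/S, Out/T/D/W, Out/H/B/S, Out/H/B/W, Out/H/D/S, Out/H/D/W. Columns: t/Mid, t/Lo, t/Hi, s/Mid, s/Lo, s/Hi.
{Stay/T/B/S, Stay/H/B/S} → row (4,5) (0,0) (0,0) (4,2) (4,2) (4,2)
{Stay/T/B/W, Stay/H/B/W} → row (4,5) (0,3) (0,0) (4,2) (4,2) (4,2)
{Stay/T/D/S, Stay/H/D/S} → row (2,6) (0,0) (0,0) (4,2) (4,2) (4,2)
{Stay/T/D/W, Stay/H/D/W} → row (2,6) (0,3) (0,0) (4,2) (4,2) (4,2)
{Out/T/B/S, Out/T/B/W, Out/T/D/S, Out/T/D/W} → row (1,0) (1,0) (1,0) (4,2) (4,2) (4,2)
{Out/H/B/S, Out/H/B/W, Out/H/D/S, Out/H/D/W} → row (2,4) (2,4) (2,4) (4,2) (4,2) (4,2)
That's 6 distinct rows out of 16 strategies.

6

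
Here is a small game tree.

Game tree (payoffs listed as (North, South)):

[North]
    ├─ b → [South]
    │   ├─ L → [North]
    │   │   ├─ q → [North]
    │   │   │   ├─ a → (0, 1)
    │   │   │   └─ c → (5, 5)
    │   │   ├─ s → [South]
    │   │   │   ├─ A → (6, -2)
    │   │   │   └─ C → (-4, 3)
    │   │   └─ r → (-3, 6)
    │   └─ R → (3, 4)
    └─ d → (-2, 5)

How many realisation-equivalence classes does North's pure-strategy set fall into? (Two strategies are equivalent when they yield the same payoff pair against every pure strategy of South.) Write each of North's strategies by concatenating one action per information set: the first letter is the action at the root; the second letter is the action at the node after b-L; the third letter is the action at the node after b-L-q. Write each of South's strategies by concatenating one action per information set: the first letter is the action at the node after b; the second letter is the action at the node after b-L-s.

5

North has 12 pure strategies: bqa, bqc, bsa, bsc, bra, brc, dqa, dqc, dsa, dsc, dra, drc. Columns: LA, LC, RA, RC.
{bqa} → row (0,1) (0,1) (3,4) (3,4)
{bqc} → row (5,5) (5,5) (3,4) (3,4)
{bsa, bsc} → row (6,-2) (-4,3) (3,4) (3,4)
{bra, brc} → row (-3,6) (-3,6) (3,4) (3,4)
{dqa, dqc, dsa, dsc, dra, drc} → row (-2,5) (-2,5) (-2,5) (-2,5)
That's 5 distinct rows out of 12 strategies.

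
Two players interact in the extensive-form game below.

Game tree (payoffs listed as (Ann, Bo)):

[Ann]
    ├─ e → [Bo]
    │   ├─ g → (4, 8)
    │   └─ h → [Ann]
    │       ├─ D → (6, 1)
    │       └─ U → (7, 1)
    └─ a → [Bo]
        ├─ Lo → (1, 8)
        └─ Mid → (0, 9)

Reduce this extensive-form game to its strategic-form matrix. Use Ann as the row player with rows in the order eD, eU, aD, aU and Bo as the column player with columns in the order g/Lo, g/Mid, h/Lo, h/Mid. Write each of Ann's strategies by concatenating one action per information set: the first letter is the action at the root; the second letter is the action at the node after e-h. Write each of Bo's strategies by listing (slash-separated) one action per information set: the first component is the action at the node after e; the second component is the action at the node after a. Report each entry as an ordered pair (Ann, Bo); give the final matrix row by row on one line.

         g/Lo    g/Mid     h/Lo    h/Mid
  eD    (4,8)    (4,8)    (6,1)    (6,1)
  eU    (4,8)    (4,8)    (7,1)    (7,1)
  aD    (1,8)    (0,9)    (1,8)    (0,9)
  aU    (1,8)    (0,9)    (1,8)    (0,9)

eD: (4,8) (4,8) (6,1) (6,1) | eU: (4,8) (4,8) (7,1) (7,1) | aD: (1,8) (0,9) (1,8) (0,9) | aU: (1,8) (0,9) (1,8) (0,9)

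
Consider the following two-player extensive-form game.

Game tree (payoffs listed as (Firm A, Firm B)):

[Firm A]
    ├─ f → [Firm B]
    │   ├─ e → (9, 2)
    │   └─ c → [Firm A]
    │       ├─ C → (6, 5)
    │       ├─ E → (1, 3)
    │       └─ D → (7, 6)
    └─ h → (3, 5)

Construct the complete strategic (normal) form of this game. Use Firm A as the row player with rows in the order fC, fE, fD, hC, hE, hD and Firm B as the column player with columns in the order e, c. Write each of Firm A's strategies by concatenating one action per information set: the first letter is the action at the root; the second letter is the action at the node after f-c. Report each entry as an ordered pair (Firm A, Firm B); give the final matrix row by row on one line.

            e        c
  fC    (9,2)    (6,5)
  fE    (9,2)    (1,3)
  fD    (9,2)    (7,6)
  hC    (3,5)    (3,5)
  hE    (3,5)    (3,5)
  hD    (3,5)    (3,5)

fC: (9,2) (6,5) | fE: (9,2) (1,3) | fD: (9,2) (7,6) | hC: (3,5) (3,5) | hE: (3,5) (3,5) | hD: (3,5) (3,5)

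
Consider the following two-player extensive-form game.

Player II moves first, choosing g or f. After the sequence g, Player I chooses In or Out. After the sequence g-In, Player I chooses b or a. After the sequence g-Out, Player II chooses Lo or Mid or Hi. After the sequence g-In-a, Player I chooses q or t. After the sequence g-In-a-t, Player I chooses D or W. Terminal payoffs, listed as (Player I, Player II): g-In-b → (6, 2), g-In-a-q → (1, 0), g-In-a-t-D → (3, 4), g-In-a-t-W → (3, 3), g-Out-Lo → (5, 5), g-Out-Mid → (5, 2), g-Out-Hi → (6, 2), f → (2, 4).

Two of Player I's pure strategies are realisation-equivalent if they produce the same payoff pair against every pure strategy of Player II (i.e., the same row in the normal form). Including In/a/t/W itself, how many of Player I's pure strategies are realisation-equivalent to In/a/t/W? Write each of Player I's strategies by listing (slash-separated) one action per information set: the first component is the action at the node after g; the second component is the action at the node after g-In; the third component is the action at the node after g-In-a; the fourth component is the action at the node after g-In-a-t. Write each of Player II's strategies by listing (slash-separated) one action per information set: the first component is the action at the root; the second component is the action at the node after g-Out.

1

Row for In/a/t/W (columns g/Lo, g/Mid, g/Hi, f/Lo, f/Mid, f/Hi): (3,3) (3,3) (3,3) (2,4) (2,4) (2,4).
Every one of Player I's information sets is on the play path for some reply by Player II when Player I follows In/a/t/W.
Changing the action at any of them therefore changes at least one column, so only In/a/t/W itself gives this row.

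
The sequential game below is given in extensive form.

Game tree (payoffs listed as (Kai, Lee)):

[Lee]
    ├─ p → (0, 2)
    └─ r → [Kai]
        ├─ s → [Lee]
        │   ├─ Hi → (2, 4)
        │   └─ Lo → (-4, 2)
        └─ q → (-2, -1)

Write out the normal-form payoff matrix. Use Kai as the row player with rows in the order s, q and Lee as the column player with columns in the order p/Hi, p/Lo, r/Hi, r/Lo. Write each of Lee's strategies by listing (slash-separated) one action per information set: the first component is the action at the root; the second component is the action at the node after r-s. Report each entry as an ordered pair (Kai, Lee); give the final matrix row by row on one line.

s: (0,2) (0,2) (2,4) (-4,2) | q: (0,2) (0,2) (-2,-1) (-2,-1)

Row s: p/Hi→(0,2), p/Lo→(0,2), r/Hi→(2,4), r/Lo→(-4,2)
Row q: p/Hi→(0,2), p/Lo→(0,2), r/Hi→(-2,-1), r/Lo→(-2,-1)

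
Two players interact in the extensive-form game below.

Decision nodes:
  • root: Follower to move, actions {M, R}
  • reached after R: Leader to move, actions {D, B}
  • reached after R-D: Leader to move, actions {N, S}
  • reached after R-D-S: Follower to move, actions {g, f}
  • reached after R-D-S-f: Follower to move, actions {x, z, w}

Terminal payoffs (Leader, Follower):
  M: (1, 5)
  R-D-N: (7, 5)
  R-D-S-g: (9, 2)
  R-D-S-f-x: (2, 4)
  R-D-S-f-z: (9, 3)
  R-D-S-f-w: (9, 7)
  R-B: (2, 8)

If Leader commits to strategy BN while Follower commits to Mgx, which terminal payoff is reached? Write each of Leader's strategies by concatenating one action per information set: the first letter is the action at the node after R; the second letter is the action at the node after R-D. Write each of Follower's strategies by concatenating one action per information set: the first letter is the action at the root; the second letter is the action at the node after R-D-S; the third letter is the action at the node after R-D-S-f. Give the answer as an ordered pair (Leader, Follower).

(1, 5)

Trace the play path from the root:
  Follower plays M
→ terminal payoff (1, 5).
(Leader's choice at the node after R is never reached on this path, so it doesn't affect the outcome.)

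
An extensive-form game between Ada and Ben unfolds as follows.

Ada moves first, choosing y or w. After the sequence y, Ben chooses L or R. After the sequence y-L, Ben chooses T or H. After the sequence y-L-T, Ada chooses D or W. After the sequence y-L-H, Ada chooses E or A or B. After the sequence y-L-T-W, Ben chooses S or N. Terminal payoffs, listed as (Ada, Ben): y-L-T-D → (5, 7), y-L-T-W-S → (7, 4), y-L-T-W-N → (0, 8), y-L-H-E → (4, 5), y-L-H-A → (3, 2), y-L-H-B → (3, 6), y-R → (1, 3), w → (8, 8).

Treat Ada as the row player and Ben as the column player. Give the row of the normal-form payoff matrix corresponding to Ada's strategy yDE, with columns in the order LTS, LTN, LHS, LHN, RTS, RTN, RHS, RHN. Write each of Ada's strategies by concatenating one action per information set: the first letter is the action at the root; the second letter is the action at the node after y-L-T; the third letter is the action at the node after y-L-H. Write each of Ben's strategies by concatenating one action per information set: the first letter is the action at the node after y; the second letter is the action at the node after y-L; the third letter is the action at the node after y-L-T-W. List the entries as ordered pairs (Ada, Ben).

vs LTS: Ada plays y → Ben plays L at [y] → Ben plays T at [y-L] → Ada plays D at [y-L-T] → (5, 7)
vs LTN: Ada plays y → Ben plays L at [y] → Ben plays T at [y-L] → Ada plays D at [y-L-T] → (5, 7)
vs LHS: Ada plays y → Ben plays L at [y] → Ben plays H at [y-L] → Ada plays E at [y-L-H] → (4, 5)
vs LHN: Ada plays y → Ben plays L at [y] → Ben plays H at [y-L] → Ada plays E at [y-L-H] → (4, 5)
vs RTS: Ada plays y → Ben plays R at [y] → (1, 3)
vs RTN: Ada plays y → Ben plays R at [y] → (1, 3)
vs RHS: Ada plays y → Ben plays R at [y] → (1, 3)
vs RHN: Ada plays y → Ben plays R at [y] → (1, 3)

(5,7) (5,7) (4,5) (4,5) (1,3) (1,3) (1,3) (1,3)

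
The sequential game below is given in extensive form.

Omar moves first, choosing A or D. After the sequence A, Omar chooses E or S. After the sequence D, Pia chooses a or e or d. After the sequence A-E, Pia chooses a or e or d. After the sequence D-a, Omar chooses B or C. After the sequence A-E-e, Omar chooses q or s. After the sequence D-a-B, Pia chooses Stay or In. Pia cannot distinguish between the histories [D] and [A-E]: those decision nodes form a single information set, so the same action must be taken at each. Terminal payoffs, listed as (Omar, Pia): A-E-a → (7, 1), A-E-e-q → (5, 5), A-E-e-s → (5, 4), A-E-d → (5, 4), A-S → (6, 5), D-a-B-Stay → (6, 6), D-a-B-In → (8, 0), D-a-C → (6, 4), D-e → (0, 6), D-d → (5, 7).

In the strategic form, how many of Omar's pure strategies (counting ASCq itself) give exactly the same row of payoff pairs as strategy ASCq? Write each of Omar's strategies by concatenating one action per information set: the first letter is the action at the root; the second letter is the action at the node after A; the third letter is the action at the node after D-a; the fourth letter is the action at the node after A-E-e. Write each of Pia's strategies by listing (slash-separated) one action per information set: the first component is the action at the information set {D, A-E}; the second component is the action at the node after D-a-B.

Row for ASCq (columns a/Stay, a/In, e/Stay, e/In, d/Stay, d/In): (6,5) (6,5) (6,5) (6,5) (6,5) (6,5).
Under ASCq, Omar's choice at the node after D-a and at the node after A-E-e can never be reached regardless of what Pia does, so varying those choices leaves every outcome unchanged.
Holding the reachable choices fixed and varying the unreachable ones freely already gives 2 × 2 = 4 equivalent strategies.
No other strategy reproduces this row, so those 4 are the full class: ASBq, ASBs, ASCq, ASCs.

4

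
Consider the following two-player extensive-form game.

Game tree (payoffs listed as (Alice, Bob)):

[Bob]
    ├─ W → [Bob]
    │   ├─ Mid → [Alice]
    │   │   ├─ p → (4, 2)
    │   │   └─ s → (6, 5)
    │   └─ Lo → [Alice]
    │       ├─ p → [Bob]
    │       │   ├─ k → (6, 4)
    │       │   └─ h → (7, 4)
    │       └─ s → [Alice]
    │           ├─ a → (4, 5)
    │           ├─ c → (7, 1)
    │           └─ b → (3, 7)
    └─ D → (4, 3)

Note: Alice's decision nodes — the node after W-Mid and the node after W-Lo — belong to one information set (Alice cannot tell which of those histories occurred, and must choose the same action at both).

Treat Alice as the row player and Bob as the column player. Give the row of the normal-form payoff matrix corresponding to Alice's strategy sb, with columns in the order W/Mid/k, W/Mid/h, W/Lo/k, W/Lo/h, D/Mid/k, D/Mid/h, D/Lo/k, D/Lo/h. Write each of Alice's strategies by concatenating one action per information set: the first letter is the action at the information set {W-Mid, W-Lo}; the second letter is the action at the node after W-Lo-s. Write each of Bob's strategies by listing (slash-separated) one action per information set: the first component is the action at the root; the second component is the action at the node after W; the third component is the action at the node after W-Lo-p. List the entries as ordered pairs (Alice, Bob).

vs W/Mid/k: Bob plays W → Bob plays Mid at [W] → Alice plays s at [W-Mid] → (6, 5)
vs W/Mid/h: Bob plays W → Bob plays Mid at [W] → Alice plays s at [W-Mid] → (6, 5)
vs W/Lo/k: Bob plays W → Bob plays Lo at [W] → Alice plays s at [W-Lo] → Alice plays b at [W-Lo-s] → (3, 7)
vs W/Lo/h: Bob plays W → Bob plays Lo at [W] → Alice plays s at [W-Lo] → Alice plays b at [W-Lo-s] → (3, 7)
vs D/Mid/k: Bob plays D → (4, 3)
vs D/Mid/h: Bob plays D → (4, 3)
vs D/Lo/k: Bob plays D → (4, 3)
vs D/Lo/h: Bob plays D → (4, 3)

(6,5) (6,5) (3,7) (3,7) (4,3) (4,3) (4,3) (4,3)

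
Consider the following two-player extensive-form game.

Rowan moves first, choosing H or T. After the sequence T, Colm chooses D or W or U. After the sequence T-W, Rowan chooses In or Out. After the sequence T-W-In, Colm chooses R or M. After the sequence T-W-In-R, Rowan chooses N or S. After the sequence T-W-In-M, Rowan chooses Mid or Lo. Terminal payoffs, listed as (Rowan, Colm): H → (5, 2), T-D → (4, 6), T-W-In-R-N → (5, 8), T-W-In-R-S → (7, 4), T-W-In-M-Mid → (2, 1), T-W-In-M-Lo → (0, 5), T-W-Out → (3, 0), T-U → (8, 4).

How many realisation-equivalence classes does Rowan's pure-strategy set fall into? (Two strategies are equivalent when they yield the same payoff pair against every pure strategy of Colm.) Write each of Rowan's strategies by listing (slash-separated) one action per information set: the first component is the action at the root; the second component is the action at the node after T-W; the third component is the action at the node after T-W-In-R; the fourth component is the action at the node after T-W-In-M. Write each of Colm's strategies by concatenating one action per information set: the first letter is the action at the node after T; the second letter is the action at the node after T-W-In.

Rowan has 16 pure strategies: H/In/N/Mid, H/In/N/Lo, H/In/S/Mid, H/In/S/Lo, H/Out/N/Mid, H/Out/N/Lo, H/Out/S/Mid, H/Out/S/Lo, T/In/N/Mid, T/In/N/Lo, T/In/S/Mid, T/In/S/Lo, T/Out/N/Mid, T/Out/N/Lo, T/Out/S/Mid, T/Out/S/Lo. Columns: DR, DM, WR, WM, UR, UM.
{H/In/N/Mid, H/In/N/Lo, H/In/S/Mid, H/In/S/Lo, H/Out/N/Mid, H/Out/N/Lo, H/Out/S/Mid, H/Out/S/Lo} → row (5,2) (5,2) (5,2) (5,2) (5,2) (5,2)
{T/In/N/Mid} → row (4,6) (4,6) (5,8) (2,1) (8,4) (8,4)
{T/In/N/Lo} → row (4,6) (4,6) (5,8) (0,5) (8,4) (8,4)
{T/In/S/Mid} → row (4,6) (4,6) (7,4) (2,1) (8,4) (8,4)
{T/In/S/Lo} → row (4,6) (4,6) (7,4) (0,5) (8,4) (8,4)
{T/Out/N/Mid, T/Out/N/Lo, T/Out/S/Mid, T/Out/S/Lo} → row (4,6) (4,6) (3,0) (3,0) (8,4) (8,4)
That's 6 distinct rows out of 16 strategies.

6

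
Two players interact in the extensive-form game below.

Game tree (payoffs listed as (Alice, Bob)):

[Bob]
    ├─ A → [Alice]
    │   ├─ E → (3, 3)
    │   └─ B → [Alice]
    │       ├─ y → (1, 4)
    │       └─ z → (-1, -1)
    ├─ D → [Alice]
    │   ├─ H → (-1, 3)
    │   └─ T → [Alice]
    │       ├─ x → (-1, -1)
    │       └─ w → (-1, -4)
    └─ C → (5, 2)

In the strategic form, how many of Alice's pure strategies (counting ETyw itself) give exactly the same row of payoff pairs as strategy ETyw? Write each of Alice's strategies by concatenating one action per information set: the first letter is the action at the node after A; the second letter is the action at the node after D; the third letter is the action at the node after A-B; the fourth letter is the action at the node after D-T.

Row for ETyw (columns A, D, C): (3,3) (-1,-4) (5,2).
Under ETyw, Alice's choice at the node after A-B can never be reached regardless of what Bob does, so varying those choices leaves every outcome unchanged.
Holding the reachable choices fixed and varying the unreachable one freely already gives 2 equivalent strategies.
No other strategy reproduces this row, so those 2 are the full class: ETyw, ETzw.

2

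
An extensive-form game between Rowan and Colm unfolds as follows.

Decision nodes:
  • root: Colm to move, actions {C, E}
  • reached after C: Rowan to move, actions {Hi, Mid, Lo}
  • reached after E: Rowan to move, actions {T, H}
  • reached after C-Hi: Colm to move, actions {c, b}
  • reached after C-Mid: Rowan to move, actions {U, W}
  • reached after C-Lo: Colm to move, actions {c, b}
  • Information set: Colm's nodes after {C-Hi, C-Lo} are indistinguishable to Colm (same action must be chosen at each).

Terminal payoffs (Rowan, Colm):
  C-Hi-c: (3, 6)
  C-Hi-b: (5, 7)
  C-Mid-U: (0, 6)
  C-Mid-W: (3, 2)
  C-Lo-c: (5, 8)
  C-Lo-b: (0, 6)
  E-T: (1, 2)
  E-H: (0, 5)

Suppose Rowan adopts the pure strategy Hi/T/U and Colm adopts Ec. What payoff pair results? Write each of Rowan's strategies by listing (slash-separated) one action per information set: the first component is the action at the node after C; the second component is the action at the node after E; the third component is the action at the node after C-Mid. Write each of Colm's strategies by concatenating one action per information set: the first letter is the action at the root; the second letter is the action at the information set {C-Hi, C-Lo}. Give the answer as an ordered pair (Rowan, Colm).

Trace the play path from the root:
  Colm plays E
  Rowan plays T at [E]
→ terminal payoff (1, 2).
(Rowan's choice at the node after C is never reached on this path, so it doesn't affect the outcome.)

(1, 2)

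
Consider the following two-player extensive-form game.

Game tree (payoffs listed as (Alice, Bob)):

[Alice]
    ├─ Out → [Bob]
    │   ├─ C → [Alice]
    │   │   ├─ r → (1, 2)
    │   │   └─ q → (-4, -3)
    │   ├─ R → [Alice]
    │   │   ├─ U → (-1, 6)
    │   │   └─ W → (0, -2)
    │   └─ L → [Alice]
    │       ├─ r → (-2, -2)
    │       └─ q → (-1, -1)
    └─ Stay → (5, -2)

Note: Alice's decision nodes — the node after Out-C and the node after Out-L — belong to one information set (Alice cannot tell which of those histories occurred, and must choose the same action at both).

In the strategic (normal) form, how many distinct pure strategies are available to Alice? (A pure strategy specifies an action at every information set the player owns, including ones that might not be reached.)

Alice owns the root with actions {Out, Stay} — two choices.
Alice owns the information set {Out-C, Out-L} with actions {r, q} — two choices.
Alice owns the node after Out-R with actions {U, W} — two choices.
A pure strategy fixes one action at each information set independently, so the count is the product 2 × 2 × 2 = 8.
(For reference, Bob has 3 pure strategies, giving a 8×3 normal-form matrix.)

8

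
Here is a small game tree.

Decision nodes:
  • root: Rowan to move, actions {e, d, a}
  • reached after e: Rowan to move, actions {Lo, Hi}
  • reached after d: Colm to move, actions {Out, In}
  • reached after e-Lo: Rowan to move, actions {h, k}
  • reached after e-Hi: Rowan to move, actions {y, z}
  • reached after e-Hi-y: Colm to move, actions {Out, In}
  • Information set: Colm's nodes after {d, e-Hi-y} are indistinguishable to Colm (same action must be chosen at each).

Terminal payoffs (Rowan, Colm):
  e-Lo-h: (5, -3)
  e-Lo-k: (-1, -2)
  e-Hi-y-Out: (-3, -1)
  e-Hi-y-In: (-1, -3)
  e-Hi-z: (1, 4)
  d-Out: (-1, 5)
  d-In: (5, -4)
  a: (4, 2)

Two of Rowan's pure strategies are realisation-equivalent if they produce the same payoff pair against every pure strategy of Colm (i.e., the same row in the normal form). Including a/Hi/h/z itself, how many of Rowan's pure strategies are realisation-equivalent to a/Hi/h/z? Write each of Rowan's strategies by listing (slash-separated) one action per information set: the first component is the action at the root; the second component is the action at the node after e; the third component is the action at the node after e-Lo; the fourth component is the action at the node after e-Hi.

Row for a/Hi/h/z (columns Out, In): (4,2) (4,2).
Under a/Hi/h/z, Rowan's choice at the node after e and at the node after e-Lo and at the node after e-Hi can never be reached regardless of what Colm does, so varying those choices leaves every outcome unchanged.
Holding the reachable choices fixed and varying the unreachable ones freely already gives 2 × 2 × 2 = 8 equivalent strategies.
No other strategy reproduces this row, so those 8 are the full class: a/Lo/h/y, a/Lo/h/z, a/Lo/k/y, a/Lo/k/z, a/Hi/h/y, a/Hi/h/z, a/Hi/k/y, a/Hi/k/z.

8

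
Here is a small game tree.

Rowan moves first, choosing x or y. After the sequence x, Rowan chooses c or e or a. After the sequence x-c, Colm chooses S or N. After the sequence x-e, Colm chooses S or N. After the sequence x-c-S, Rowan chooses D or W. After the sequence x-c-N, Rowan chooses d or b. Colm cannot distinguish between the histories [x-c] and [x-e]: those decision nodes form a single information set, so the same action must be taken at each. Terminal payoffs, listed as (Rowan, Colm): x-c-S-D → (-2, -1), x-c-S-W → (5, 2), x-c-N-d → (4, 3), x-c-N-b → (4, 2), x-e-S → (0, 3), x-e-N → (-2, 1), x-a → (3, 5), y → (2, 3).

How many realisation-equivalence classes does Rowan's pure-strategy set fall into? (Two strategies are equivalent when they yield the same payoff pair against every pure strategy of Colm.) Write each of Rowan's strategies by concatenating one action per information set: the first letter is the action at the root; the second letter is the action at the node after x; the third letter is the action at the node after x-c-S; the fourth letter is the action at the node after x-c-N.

Rowan has 24 pure strategies: xcDd, xcDb, xcWd, xcWb, xeDd, xeDb, xeWd, xeWb, xaDd, xaDb, xaWd, xaWb, ycDd, ycDb, ycWd, ycWb, yeDd, yeDb, yeWd, yeWb, yaDd, yaDb, yaWd, yaWb. Columns: S, N.
{xcDd} → row (-2,-1) (4,3)
{xcDb} → row (-2,-1) (4,2)
{xcWd} → row (5,2) (4,3)
{xcWb} → row (5,2) (4,2)
{xeDd, xeDb, xeWd, xeWb} → row (0,3) (-2,1)
{xaDd, xaDb, xaWd, xaWb} → row (3,5) (3,5)
{ycDd, ycDb, ycWd, ycWb, yeDd, yeDb, yeWd, yeWb, yaDd, yaDb, yaWd, yaWb} → row (2,3) (2,3)
That's 7 distinct rows out of 24 strategies.

7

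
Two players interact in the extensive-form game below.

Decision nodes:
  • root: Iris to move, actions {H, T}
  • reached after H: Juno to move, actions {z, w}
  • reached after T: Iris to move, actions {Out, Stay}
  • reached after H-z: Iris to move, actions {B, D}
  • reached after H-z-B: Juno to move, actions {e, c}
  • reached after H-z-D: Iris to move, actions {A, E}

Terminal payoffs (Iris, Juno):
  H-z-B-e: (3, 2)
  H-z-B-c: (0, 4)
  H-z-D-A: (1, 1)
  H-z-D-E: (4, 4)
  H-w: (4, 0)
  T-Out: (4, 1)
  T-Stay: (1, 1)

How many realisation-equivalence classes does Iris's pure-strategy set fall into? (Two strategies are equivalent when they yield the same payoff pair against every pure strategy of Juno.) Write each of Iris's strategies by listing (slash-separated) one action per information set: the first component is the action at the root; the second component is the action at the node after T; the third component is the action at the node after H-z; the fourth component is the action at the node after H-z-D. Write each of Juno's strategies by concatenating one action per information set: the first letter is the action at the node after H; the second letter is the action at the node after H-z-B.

5

Iris has 16 pure strategies: H/Out/B/A, H/Out/B/E, H/Out/D/A, H/Out/D/E, H/Stay/B/A, H/Stay/B/E, H/Stay/D/A, H/Stay/D/E, T/Out/B/A, T/Out/B/E, T/Out/D/A, T/Out/D/E, T/Stay/B/A, T/Stay/B/E, T/Stay/D/A, T/Stay/D/E. Columns: ze, zc, we, wc.
{H/Out/B/A, H/Out/B/E, H/Stay/B/A, H/Stay/B/E} → row (3,2) (0,4) (4,0) (4,0)
{H/Out/D/A, H/Stay/D/A} → row (1,1) (1,1) (4,0) (4,0)
{H/Out/D/E, H/Stay/D/E} → row (4,4) (4,4) (4,0) (4,0)
{T/Out/B/A, T/Out/B/E, T/Out/D/A, T/Out/D/E} → row (4,1) (4,1) (4,1) (4,1)
{T/Stay/B/A, T/Stay/B/E, T/Stay/D/A, T/Stay/D/E} → row (1,1) (1,1) (1,1) (1,1)
That's 5 distinct rows out of 16 strategies.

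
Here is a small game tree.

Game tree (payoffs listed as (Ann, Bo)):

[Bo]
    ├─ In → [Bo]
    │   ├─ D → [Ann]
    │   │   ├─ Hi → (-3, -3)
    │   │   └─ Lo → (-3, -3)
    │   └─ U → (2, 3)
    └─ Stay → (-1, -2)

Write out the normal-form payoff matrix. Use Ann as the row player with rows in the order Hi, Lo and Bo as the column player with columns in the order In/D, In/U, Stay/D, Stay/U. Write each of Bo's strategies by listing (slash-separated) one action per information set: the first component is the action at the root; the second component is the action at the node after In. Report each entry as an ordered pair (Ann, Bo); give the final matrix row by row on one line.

Row Hi: In/D→(-3,-3), In/U→(2,3), Stay/D→(-1,-2), Stay/U→(-1,-2)
Row Lo: In/D→(-3,-3), In/U→(2,3), Stay/D→(-1,-2), Stay/U→(-1,-2)

Hi: (-3,-3) (2,3) (-1,-2) (-1,-2) | Lo: (-3,-3) (2,3) (-1,-2) (-1,-2)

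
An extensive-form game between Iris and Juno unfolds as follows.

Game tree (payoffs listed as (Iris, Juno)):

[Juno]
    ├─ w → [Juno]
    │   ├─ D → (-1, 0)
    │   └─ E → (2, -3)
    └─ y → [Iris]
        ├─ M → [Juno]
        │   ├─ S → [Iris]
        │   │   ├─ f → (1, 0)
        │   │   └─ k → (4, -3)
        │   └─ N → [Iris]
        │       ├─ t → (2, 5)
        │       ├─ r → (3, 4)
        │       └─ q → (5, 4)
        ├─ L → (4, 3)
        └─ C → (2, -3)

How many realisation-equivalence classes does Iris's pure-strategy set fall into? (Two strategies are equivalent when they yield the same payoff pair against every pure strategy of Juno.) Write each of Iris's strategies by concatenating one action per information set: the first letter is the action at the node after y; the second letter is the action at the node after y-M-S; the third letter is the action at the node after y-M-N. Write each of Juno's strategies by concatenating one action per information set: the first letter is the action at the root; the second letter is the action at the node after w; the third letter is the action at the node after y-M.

8

Iris has 18 pure strategies: Mft, Mfr, Mfq, Mkt, Mkr, Mkq, Lft, Lfr, Lfq, Lkt, Lkr, Lkq, Cft, Cfr, Cfq, Ckt, Ckr, Ckq. Columns: wDS, wDN, wES, wEN, yDS, yDN, yES, yEN.
{Mft} → row (-1,0) (-1,0) (2,-3) (2,-3) (1,0) (2,5) (1,0) (2,5)
{Mfr} → row (-1,0) (-1,0) (2,-3) (2,-3) (1,0) (3,4) (1,0) (3,4)
{Mfq} → row (-1,0) (-1,0) (2,-3) (2,-3) (1,0) (5,4) (1,0) (5,4)
{Mkt} → row (-1,0) (-1,0) (2,-3) (2,-3) (4,-3) (2,5) (4,-3) (2,5)
{Mkr} → row (-1,0) (-1,0) (2,-3) (2,-3) (4,-3) (3,4) (4,-3) (3,4)
{Mkq} → row (-1,0) (-1,0) (2,-3) (2,-3) (4,-3) (5,4) (4,-3) (5,4)
{Lft, Lfr, Lfq, Lkt, Lkr, Lkq} → row (-1,0) (-1,0) (2,-3) (2,-3) (4,3) (4,3) (4,3) (4,3)
{Cft, Cfr, Cfq, Ckt, Ckr, Ckq} → row (-1,0) (-1,0) (2,-3) (2,-3) (2,-3) (2,-3) (2,-3) (2,-3)
That's 8 distinct rows out of 18 strategies.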